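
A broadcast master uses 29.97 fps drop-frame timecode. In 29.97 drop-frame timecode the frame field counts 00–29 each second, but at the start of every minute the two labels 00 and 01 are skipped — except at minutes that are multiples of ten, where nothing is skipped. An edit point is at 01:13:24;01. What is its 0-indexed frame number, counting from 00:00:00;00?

131989

As if non-drop at 30 labels/s: (1 × 3600 + 13 × 60 + 24) × 30 + 1 = 132121.
Minute boundaries passed: 73; those not divisible by 10: 73 − 7 = 66; dropped labels = 2 × 66 = 132.
Actual frame index = 132121 − 132 = 131989.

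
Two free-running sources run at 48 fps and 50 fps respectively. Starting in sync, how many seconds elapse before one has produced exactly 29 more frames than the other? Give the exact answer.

The gap grows by |50 − 48| = 2 frames per second.
Time for a 29-frame gap: 29 ÷ (2) = 14.5 s.

14.5 seconds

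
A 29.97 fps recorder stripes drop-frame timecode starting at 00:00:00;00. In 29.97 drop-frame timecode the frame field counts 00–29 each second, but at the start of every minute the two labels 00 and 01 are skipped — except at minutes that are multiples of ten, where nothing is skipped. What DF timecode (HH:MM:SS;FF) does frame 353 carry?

Each 10-minute DF block holds 10 × 60 × 30 − 9 × 2 = 17982 frames. 353 ÷ 17982 → 0 full blocks, remainder 353.
Within the partial block the first minute is 1800 frames and each further minute 1798, so 0 further minute boundaries passed. Total skipped labels = 18 × 0 + 2 × 0 = 0.
Non-drop label index = 353 + 0 = 353; at 30 labels/s that is 00:00:11:23, i.e. DF 00:00:11;23.

00:00:11;23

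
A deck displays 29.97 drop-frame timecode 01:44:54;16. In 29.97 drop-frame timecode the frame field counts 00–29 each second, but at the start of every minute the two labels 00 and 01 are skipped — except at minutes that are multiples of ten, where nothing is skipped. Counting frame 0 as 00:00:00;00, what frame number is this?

As if non-drop at 30 labels/s: (1 × 3600 + 44 × 60 + 54) × 30 + 16 = 188836.
Minute boundaries passed: 104; those not divisible by 10: 104 − 10 = 94; dropped labels = 2 × 94 = 188.
Actual frame index = 188836 − 188 = 188648.

188648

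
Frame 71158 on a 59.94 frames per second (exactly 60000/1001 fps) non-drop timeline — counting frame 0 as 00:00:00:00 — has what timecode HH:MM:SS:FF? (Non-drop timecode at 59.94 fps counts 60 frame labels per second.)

71158 ÷ 60 = 1185 full seconds, remainder 58 frames.
1185 s = 0 h 19 min 45 s.
Timecode: 00:19:45:58.

00:19:45:58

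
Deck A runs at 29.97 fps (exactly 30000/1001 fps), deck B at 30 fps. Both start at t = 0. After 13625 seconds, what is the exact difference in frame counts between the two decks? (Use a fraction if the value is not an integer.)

A emits 30000/1001 × 13625 = 408750000/1001 frames; B emits 30 × 13625 = 408750.
Difference = 408750/1001 frames (≈ 408.3417); B is ahead of A.

408750/1001 frames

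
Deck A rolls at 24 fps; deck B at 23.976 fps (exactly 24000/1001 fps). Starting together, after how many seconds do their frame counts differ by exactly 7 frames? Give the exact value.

7007/24 seconds

The gap grows by |24000/1001 − 24| = 24/1001 frames per second.
Time for a 7-frame gap: 7 ÷ (24/1001) = 7007/24 s.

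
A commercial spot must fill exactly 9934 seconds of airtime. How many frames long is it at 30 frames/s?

298020 frames

Frames = 9934 × 30 = 298020.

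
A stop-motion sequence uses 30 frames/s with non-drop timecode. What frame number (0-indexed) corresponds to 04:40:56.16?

frame 505696

Total seconds to the label: (4 × 3600 + 40 × 60 + 56) = 16856.
Frame index = 16856 × 30 + 16 = 505696.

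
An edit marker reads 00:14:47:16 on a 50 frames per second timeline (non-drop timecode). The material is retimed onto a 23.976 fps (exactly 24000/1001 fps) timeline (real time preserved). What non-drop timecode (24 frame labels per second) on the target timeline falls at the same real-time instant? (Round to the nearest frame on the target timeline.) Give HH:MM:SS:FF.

00:14:46:10

Source frame index: (0×3600 + 14×60 + 47) × 50 + 16 = 44366.
Real time: 44366 / (50) = 22183/25 s.
Target frame: (22183/25) × (24000/1001) = 3042240/143 ≈ 21274.406 → 21274.
At 24 labels/s: frame 21274 → 00:14:46:10.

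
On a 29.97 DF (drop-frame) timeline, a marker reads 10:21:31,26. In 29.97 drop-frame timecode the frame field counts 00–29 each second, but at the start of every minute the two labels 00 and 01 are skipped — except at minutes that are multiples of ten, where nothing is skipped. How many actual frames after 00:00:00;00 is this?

As if non-drop at 30 labels/s: (10 × 3600 + 21 × 60 + 31) × 30 + 26 = 1118756.
Minute boundaries passed: 621; those not divisible by 10: 621 − 62 = 559; dropped labels = 2 × 559 = 1118.
Actual frame index = 1118756 − 1118 = 1117638.

1117638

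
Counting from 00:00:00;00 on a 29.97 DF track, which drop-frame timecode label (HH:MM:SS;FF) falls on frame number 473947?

04:23:34;01

Ten DF minutes hold 17982 frames, so frame 473947 lies in block 26 (frames 467532–485513) with 6415 frames into that block.
The block's first minute is 1800 frames and the rest 1798 each; 6415 frames reaches minute 3, so 26 × 18 + 3 × 2 = 474 labels have been skipped so far.
Adding those back, label number 473947 + 474 = 474421 at 30 labels/s is 15814 s + 1 f = 4 h 23 min 34 s frame 1, i.e. 04:23:34;01.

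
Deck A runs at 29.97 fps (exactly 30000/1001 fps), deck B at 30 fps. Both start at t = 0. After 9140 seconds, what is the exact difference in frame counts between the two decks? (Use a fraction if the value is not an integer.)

A emits 30000/1001 × 9140 = 274200000/1001 frames; B emits 30 × 9140 = 274200.
Difference = 274200/1001 frames (≈ 273.9261); B is ahead of A.

274200/1001 frames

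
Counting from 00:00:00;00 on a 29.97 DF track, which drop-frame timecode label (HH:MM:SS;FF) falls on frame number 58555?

00:32:33;23

Each 10-minute DF block holds 10 × 60 × 30 − 9 × 2 = 17982 frames. 58555 ÷ 17982 → 3 full blocks, remainder 4609.
Within the partial block the first minute is 1800 frames and each further minute 1798, so 2 further minute boundaries passed. Total skipped labels = 18 × 3 + 2 × 2 = 58.
Non-drop label index = 58555 + 58 = 58613; at 30 labels/s that is 00:32:33:23, i.e. DF 00:32:33;23.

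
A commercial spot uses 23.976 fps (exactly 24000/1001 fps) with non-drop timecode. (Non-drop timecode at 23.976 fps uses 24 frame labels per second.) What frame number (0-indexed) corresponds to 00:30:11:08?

Total seconds to the label: (0 × 3600 + 30 × 60 + 11) = 1811.
Frame index = 1811 × 24 + 8 = 43472.

43472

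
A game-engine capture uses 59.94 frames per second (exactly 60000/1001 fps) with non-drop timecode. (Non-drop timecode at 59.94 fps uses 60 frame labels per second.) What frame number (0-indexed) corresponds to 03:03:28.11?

frame 660491

Total seconds to the label: (3 × 3600 + 3 × 60 + 28) = 11008.
Frame index = 11008 × 60 + 11 = 660491.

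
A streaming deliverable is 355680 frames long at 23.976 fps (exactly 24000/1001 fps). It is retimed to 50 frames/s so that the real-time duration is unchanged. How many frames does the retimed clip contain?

Target frames = source frames × (target rate / source rate) = 355680 × (50)/(24000/1001) = 355680 × 1001/480 = 741741.

741741 frames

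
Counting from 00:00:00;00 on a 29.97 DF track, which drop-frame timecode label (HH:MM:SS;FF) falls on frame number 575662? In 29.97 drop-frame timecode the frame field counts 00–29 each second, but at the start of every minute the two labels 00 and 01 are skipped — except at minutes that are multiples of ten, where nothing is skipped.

Each 10-minute DF block holds 10 × 60 × 30 − 9 × 2 = 17982 frames. 575662 ÷ 17982 → 32 full blocks, remainder 238.
Within the partial block the first minute is 1800 frames and each further minute 1798, so 0 further minute boundaries passed. Total skipped labels = 18 × 32 + 2 × 0 = 576.
Non-drop label index = 575662 + 576 = 576238; at 30 labels/s that is 05:20:07:28, i.e. DF 05:20:07;28.

05:20:07;28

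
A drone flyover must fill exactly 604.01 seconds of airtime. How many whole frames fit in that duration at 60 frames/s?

Frames = 604.01 × 60 = 181203/5 ≈ 36240.6000.
Complete frames: 36240.

36240 frames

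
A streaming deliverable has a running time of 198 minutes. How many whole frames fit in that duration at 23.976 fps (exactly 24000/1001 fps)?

284835 frames

198 min = 11880 s.
Frames = 11880 × 24000/1001 = 25920000/91 ≈ 284835.1648.
Complete frames: 284835.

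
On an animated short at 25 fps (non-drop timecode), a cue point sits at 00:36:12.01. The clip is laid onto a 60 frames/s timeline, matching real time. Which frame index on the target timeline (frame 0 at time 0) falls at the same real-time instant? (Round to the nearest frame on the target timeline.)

frame 130322

Source frame index: (0×3600 + 36×60 + 12) × 25 + 1 = 54301.
Real time: 54301 / (25) = 54301/25 s.
Target frame: (54301/25) × (60) = 651612/5 ≈ 130322.400 → 130322.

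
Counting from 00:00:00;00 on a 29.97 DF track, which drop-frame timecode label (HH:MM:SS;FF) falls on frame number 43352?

Ten DF minutes hold 17982 frames, so frame 43352 lies in block 2 (frames 35964–53945) with 7388 frames into that block.
The block's first minute is 1800 frames and the rest 1798 each; 7388 frames reaches minute 4, so 2 × 18 + 4 × 2 = 44 labels have been skipped so far.
Adding those back, label number 43352 + 44 = 43396 at 30 labels/s is 1446 s + 16 f = 0 h 24 min 6 s frame 16, i.e. 00:24:06;16.

00:24:06;16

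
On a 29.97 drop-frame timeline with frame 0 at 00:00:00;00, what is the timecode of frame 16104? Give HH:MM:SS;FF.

00:08:57;10

Each 10-minute DF block holds 10 × 60 × 30 − 9 × 2 = 17982 frames. 16104 ÷ 17982 → 0 full blocks, remainder 16104.
Within the partial block the first minute is 1800 frames and each further minute 1798, so 8 further minute boundaries passed. Total skipped labels = 18 × 0 + 2 × 8 = 16.
Non-drop label index = 16104 + 16 = 16120; at 30 labels/s that is 00:08:57:10, i.e. DF 00:08:57;10.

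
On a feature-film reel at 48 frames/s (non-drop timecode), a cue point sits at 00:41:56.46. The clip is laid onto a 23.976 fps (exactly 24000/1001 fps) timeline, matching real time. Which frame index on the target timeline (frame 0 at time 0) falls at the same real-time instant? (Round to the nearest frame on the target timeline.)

frame 60347

Source frame index: (0×3600 + 41×60 + 56) × 48 + 46 = 120814.
Real time: 120814 / (48) = 60407/24 s.
Target frame: (60407/24) × (24000/1001) = 60407000/1001 ≈ 60346.653 → 60347.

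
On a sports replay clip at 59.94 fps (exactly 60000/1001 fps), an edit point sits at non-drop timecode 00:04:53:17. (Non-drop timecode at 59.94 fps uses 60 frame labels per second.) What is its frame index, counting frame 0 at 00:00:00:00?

Total seconds to the label: (0 × 3600 + 4 × 60 + 53) = 293.
Frame index = 293 × 60 + 17 = 17597.

frame 17597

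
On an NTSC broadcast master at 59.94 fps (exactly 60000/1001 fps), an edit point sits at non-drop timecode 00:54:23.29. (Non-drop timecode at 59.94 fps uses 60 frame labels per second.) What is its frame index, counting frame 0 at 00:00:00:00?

Total seconds to the label: (0 × 3600 + 54 × 60 + 23) = 3263.
Frame index = 3263 × 60 + 29 = 195809.

195809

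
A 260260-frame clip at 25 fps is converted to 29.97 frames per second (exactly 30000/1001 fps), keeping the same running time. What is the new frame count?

312000 frames

Target frames = source frames × (target rate / source rate) = 260260 × (30000/1001)/(25) = 260260 × 1200/1001 = 312000.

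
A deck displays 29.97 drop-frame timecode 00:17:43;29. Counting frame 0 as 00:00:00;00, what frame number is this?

As if non-drop at 30 labels/s: (0 × 3600 + 17 × 60 + 43) × 30 + 29 = 31919.
Minute boundaries passed: 17; those not divisible by 10: 17 − 1 = 16; dropped labels = 2 × 16 = 32.
Actual frame index = 31919 − 32 = 31887.

31887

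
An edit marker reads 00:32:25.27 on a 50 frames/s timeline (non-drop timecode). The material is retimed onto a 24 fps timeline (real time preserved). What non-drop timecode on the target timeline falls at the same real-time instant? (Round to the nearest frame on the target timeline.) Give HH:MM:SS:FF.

00:32:25:13

Source frame index: (0×3600 + 32×60 + 25) × 50 + 27 = 97277.
Real time: 97277 / (50) = 97277/50 s.
Target frame: (97277/50) × (24) = 1167324/25 ≈ 46692.960 → 46693.
At 24 labels/s: frame 46693 → 00:32:25:13.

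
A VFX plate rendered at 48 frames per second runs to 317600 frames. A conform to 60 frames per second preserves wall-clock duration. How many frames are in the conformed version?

Target frames = source frames × (target rate / source rate) = 317600 × (60)/(48) = 317600 × 5/4 = 397000.

397000 frames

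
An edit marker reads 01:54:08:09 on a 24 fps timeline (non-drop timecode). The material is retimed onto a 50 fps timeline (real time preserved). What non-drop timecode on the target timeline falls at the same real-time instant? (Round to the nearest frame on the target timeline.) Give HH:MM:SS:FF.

01:54:08:19

Source frame index: (1×3600 + 54×60 + 8) × 24 + 9 = 164361.
Real time: 164361 / (24) = 54787/8 s.
Target frame: (54787/8) × (50) = 1369675/4 ≈ 342418.750 → 342419.
At 50 labels/s: frame 342419 → 01:54:08:19.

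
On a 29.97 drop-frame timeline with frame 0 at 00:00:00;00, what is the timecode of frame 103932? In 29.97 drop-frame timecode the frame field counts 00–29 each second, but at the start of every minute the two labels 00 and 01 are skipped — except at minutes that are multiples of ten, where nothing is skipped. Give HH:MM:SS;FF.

Ten DF minutes hold 17982 frames, so frame 103932 lies in block 5 (frames 89910–107891) with 14022 frames into that block.
The block's first minute is 1800 frames and the rest 1798 each; 14022 frames reaches minute 7, so 5 × 18 + 7 × 2 = 104 labels have been skipped so far.
Adding those back, label number 103932 + 104 = 104036 at 30 labels/s is 3467 s + 26 f = 0 h 57 min 47 s frame 26, i.e. 00:57:47;26.

00:57:47;26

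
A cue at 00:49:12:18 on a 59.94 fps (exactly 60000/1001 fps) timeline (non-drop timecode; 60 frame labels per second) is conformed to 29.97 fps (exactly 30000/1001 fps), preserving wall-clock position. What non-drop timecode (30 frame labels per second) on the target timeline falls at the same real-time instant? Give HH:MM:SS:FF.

00:49:12:09

Source frame index: (0×3600 + 49×60 + 12) × 60 + 18 = 177138.
Real time: 177138 / (60000/1001) = 29552523/10000 s.
Target frame: (29552523/10000) × (30000/1001) = 88569.
At 30 labels/s: frame 88569 → 00:49:12:09.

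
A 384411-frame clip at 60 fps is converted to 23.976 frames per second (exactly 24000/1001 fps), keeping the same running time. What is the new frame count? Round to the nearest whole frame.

153611 frames

Frames at target rate = 384411 × (24000/1001) / (60) = 153764400/1001 ≈ 153610.789.
Nearest whole frame: 153611.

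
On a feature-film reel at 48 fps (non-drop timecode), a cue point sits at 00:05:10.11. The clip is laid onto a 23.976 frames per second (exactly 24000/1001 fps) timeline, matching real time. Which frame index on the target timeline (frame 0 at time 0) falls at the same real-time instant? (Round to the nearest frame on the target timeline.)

Source frame index: (0×3600 + 5×60 + 10) × 48 + 11 = 14891.
Real time: 14891 / (48) = 14891/48 s.
Target frame: (14891/48) × (24000/1001) = 7445500/1001 ≈ 7438.062 → 7438.

frame 7438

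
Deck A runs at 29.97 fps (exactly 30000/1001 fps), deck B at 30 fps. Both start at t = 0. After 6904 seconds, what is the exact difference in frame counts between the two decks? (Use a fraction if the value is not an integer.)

A emits 30000/1001 × 6904 = 207120000/1001 frames; B emits 30 × 6904 = 207120.
Difference = 207120/1001 frames (≈ 206.9131); B is ahead of A.

207120/1001 frames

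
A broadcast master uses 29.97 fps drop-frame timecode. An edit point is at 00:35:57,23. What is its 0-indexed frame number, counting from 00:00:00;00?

64669

As if non-drop at 30 labels/s: (0 × 3600 + 35 × 60 + 57) × 30 + 23 = 64733.
Minute boundaries passed: 35; those not divisible by 10: 35 − 3 = 32; dropped labels = 2 × 32 = 64.
Actual frame index = 64733 − 64 = 64669.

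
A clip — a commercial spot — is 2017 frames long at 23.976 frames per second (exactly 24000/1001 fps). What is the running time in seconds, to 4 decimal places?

84.1257 seconds

Running time = 2017 × 1001/24000 = 2019017/24000 s ≈ 84.1257 s.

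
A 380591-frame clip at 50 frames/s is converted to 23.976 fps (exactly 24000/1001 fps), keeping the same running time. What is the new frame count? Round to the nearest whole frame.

Frames at target rate = 380591 × (24000/1001) / (50) = 182683680/1001 ≈ 182501.179.
Nearest whole frame: 182501.

182501 frames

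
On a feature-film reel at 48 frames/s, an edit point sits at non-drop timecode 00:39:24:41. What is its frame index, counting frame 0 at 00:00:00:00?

113513

Total seconds to the label: (0 × 3600 + 39 × 60 + 24) = 2364.
Frame index = 2364 × 48 + 41 = 113513.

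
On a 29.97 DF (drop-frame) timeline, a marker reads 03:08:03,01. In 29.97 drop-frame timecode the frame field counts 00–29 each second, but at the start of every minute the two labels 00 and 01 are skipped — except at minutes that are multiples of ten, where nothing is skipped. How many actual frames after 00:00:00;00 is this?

Complete 10-minute blocks: 18, each 17982 frames → 323676.
Remaining 8 whole minutes in the current block: 1800 + 7 × 1798 = 14386 frames.
Within the current minute: 3 × 30 + 1 − 2 = 89 (labels ;00/;01 skipped at this minute). Total = 323676 + 14386 + 89 = 338151.

338151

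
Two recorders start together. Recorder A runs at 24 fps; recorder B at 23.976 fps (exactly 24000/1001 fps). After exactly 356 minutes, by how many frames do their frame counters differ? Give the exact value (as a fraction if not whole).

512640/1001 frames

356 min = 21360 s.
A emits 24 × 21360 = 512640 frames; B emits 24000/1001 × 21360 = 512640000/1001.
Difference = 512640/1001 frames (≈ 512.1279); B is behind A.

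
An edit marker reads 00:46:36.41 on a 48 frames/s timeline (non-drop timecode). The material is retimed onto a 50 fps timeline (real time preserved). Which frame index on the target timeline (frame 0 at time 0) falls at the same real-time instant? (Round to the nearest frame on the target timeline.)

Source frame index: (0×3600 + 46×60 + 36) × 48 + 41 = 134249.
Real time: 134249 / (48) = 134249/48 s.
Target frame: (134249/48) × (50) = 3356225/24 ≈ 139842.708 → 139843.

frame 139843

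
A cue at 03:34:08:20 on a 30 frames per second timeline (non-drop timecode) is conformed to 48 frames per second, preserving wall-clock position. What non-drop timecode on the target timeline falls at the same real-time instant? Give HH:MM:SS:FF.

Source frame index: (3×3600 + 34×60 + 8) × 30 + 20 = 385460.
Real time: 385460 / (30) = 38546/3 s.
Target frame: (38546/3) × (48) = 616736.
At 48 labels/s: frame 616736 → 03:34:08:32.

03:34:08:32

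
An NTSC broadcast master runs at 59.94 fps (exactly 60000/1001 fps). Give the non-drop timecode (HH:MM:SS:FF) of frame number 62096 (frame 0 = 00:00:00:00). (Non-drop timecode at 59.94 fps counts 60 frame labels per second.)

00:17:14:56

62096 ÷ 60 = 1034 full seconds, remainder 56 frames.
1034 s = 0 h 17 min 14 s.
Timecode: 00:17:14:56.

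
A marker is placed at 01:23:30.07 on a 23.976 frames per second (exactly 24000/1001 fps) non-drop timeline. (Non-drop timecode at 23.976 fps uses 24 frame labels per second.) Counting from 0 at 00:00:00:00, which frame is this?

frame 120247

Total seconds to the label: (1 × 3600 + 23 × 60 + 30) = 5010.
Frame index = 5010 × 24 + 7 = 120247.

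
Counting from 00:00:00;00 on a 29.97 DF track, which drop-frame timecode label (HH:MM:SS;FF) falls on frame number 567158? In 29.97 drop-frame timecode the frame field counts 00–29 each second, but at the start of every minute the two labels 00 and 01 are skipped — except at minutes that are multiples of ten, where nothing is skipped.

05:15:24;06

Each 10-minute DF block holds 10 × 60 × 30 − 9 × 2 = 17982 frames. 567158 ÷ 17982 → 31 full blocks, remainder 9716.
Within the partial block the first minute is 1800 frames and each further minute 1798, so 5 further minute boundaries passed. Total skipped labels = 18 × 31 + 2 × 5 = 568.
Non-drop label index = 567158 + 568 = 567726; at 30 labels/s that is 05:15:24:06, i.e. DF 05:15:24;06.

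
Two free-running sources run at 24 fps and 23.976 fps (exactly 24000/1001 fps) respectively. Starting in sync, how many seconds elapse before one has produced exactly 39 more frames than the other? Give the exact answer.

The gap grows by |24000/1001 − 24| = 24/1001 frames per second.
Time for a 39-frame gap: 39 ÷ (24/1001) = 1626.625 s.

1626.625 seconds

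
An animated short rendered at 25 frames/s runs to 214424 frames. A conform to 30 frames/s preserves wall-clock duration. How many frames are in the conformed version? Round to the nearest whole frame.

Frames at target rate = 214424 × (30) / (25) = 1286544/5 ≈ 257308.800.
Nearest whole frame: 257309.

257309 frames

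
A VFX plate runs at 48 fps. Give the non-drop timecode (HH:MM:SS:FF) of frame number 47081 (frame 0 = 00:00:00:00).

00:16:20:41

47081 ÷ 48 = 980 full seconds, remainder 41 frames.
980 s = 0 h 16 min 20 s.
Timecode: 00:16:20:41.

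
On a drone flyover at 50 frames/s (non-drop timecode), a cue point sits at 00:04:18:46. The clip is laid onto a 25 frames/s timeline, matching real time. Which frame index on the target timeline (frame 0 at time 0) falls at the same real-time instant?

frame 6473

Source frame index: (0×3600 + 4×60 + 18) × 50 + 46 = 12946.
Real time: 12946 / (50) = 6473/25 s.
Target frame: (6473/25) × (25) = 6473.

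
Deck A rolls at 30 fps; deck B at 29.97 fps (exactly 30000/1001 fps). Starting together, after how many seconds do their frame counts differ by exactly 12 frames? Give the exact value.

400.4 seconds

The gap grows by |30000/1001 − 30| = 30/1001 frames per second.
Time for a 12-frame gap: 12 ÷ (30/1001) = 400.4 s.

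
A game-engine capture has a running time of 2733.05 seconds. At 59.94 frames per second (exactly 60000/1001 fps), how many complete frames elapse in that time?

Frames = 2733.05 × 60000/1001 = 163983000/1001 ≈ 163819.1808.
Complete frames: 163819.

163819 frames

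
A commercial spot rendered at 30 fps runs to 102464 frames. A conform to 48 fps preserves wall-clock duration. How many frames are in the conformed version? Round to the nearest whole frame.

163942 frames

Frames at target rate = 102464 × (48) / (30) = 819712/5 ≈ 163942.400.
Nearest whole frame: 163942.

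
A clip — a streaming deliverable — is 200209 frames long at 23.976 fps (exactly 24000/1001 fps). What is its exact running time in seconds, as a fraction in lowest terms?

200409209/24000 seconds

Running time = 200209 ÷ (24000/1001) = 200209 × 1001/24000 = 200409209/24000 s.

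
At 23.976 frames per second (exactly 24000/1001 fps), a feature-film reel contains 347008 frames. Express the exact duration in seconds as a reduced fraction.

Running time = 347008 ÷ (24000/1001) = 347008 × 1001/24000 = 5427422/375 s.

5427422/375 seconds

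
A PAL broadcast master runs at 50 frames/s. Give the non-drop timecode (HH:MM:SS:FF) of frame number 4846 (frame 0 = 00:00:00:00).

4846 ÷ 50 = 96 full seconds, remainder 46 frames.
96 s = 0 h 1 min 36 s.
Timecode: 00:01:36:46.

00:01:36:46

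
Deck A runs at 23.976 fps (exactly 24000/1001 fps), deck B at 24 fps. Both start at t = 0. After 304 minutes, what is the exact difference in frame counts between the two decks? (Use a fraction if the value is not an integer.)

437760/1001 frames

304 min = 18240 s.
A emits 24000/1001 × 18240 = 437760000/1001 frames; B emits 24 × 18240 = 437760.
Difference = 437760/1001 frames (≈ 437.3227); B is ahead of A.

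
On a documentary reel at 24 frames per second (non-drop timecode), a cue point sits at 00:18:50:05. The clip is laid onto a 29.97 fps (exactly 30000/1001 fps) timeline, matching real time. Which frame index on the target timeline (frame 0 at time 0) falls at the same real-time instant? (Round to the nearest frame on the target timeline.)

Source frame index: (0×3600 + 18×60 + 50) × 24 + 5 = 27125.
Real time: 27125 / (24) = 27125/24 s.
Target frame: (27125/24) × (30000/1001) = 4843750/143 ≈ 33872.378 → 33872.

frame 33872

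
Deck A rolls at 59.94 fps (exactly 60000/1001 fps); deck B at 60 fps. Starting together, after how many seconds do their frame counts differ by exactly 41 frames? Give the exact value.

The gap grows by |60 − 60000/1001| = 60/1001 frames per second.
Time for a 41-frame gap: 41 ÷ (60/1001) = 41041/60 s.

41041/60 seconds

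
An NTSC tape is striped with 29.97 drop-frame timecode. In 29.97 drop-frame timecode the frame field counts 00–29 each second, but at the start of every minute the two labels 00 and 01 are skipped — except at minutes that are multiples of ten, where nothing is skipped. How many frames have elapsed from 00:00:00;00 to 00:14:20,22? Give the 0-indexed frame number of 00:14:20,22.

Complete 10-minute blocks: 1, each 17982 frames → 17982.
Remaining 4 whole minutes in the current block: 1800 + 3 × 1798 = 7194 frames.
Within the current minute: 20 × 30 + 22 − 2 = 620 (labels ;00/;01 skipped at this minute). Total = 17982 + 7194 + 620 = 25796.

25796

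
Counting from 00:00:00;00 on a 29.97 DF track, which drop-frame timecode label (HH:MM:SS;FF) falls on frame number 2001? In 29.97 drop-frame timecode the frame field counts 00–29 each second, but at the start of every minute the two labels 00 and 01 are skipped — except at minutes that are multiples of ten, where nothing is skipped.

00:01:06;23

Each 10-minute DF block holds 10 × 60 × 30 − 9 × 2 = 17982 frames. 2001 ÷ 17982 → 0 full blocks, remainder 2001.
Within the partial block the first minute is 1800 frames and each further minute 1798, so 1 further minute boundary passed. Total skipped labels = 18 × 0 + 2 × 1 = 2.
Non-drop label index = 2001 + 2 = 2003; at 30 labels/s that is 00:01:06:23, i.e. DF 00:01:06;23.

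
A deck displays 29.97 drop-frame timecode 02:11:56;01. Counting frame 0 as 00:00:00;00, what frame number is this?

As if non-drop at 30 labels/s: (2 × 3600 + 11 × 60 + 56) × 30 + 1 = 237481.
Minute boundaries passed: 131; those not divisible by 10: 131 − 13 = 118; dropped labels = 2 × 118 = 236.
Actual frame index = 237481 − 236 = 237245.

237245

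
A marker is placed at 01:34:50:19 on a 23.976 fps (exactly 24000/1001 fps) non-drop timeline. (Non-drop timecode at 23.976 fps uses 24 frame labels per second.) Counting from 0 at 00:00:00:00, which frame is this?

Total seconds to the label: (1 × 3600 + 34 × 60 + 50) = 5690.
Frame index = 5690 × 24 + 19 = 136579.

frame 136579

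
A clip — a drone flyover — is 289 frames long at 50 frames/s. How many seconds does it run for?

5.78 seconds

Running time = 289 / (50) = 5.78 s.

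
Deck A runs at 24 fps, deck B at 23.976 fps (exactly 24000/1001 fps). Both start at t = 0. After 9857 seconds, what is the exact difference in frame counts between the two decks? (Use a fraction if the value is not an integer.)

236568/1001 frames

A emits 24 × 9857 = 236568 frames; B emits 24000/1001 × 9857 = 236568000/1001.
Difference = 236568/1001 frames (≈ 236.3317); B is behind A.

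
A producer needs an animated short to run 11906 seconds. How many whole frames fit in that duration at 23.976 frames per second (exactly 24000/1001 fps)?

Frames = 11906 × 24000/1001 = 285744000/1001 ≈ 285458.5415.
Complete frames: 285458.

285458 frames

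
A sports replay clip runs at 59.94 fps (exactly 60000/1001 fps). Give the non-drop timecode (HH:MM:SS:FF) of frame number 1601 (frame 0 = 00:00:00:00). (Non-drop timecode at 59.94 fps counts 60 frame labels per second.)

1601 ÷ 60 = 26 full seconds, remainder 41 frames.
26 s = 0 h 0 min 26 s.
Timecode: 00:00:26:41.

00:00:26:41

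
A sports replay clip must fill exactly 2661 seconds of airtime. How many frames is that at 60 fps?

159660 frames

Frames = 2661 × 60 = 159660.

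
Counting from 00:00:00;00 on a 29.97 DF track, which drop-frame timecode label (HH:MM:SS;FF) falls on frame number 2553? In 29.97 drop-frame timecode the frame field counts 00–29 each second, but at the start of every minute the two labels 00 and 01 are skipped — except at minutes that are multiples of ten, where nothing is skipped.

Each 10-minute DF block holds 10 × 60 × 30 − 9 × 2 = 17982 frames. 2553 ÷ 17982 → 0 full blocks, remainder 2553.
Within the partial block the first minute is 1800 frames and each further minute 1798, so 1 further minute boundary passed. Total skipped labels = 18 × 0 + 2 × 1 = 2.
Non-drop label index = 2553 + 2 = 2555; at 30 labels/s that is 00:01:25:05, i.e. DF 00:01:25;05.

00:01:25;05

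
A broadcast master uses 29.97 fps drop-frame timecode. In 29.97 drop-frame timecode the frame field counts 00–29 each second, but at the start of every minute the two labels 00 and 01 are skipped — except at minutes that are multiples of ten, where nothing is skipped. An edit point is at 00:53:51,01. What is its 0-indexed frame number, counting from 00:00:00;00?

96835

Complete 10-minute blocks: 5, each 17982 frames → 89910.
Remaining 3 whole minutes in the current block: 1800 + 2 × 1798 = 5396 frames.
Within the current minute: 51 × 30 + 1 − 2 = 1529 (labels ;00/;01 skipped at this minute). Total = 89910 + 5396 + 1529 = 96835.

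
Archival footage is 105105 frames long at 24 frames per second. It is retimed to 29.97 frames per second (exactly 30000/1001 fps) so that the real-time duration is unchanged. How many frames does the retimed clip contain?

Target frames = source frames × (target rate / source rate) = 105105 × (30000/1001)/(24) = 105105 × 1250/1001 = 131250.

131250 frames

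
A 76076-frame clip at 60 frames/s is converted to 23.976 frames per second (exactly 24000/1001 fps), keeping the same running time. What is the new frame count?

Target frames = source frames × (target rate / source rate) = 76076 × (24000/1001)/(60) = 76076 × 400/1001 = 30400.

30400 frames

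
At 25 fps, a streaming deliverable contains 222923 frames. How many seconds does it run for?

Running time = 222923 / (25) = 8916.92 s.

8916.92 seconds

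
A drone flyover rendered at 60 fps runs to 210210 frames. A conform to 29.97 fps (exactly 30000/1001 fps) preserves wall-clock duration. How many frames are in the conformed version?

105000 frames

Target frames = source frames × (target rate / source rate) = 210210 × (30000/1001)/(60) = 210210 × 500/1001 = 105000.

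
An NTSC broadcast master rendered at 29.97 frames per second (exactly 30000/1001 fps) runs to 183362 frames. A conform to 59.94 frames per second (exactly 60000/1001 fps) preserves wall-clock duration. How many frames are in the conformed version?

Target frames = source frames × (target rate / source rate) = 183362 × (60000/1001)/(30000/1001) = 183362 × 2 = 366724.

366724 frames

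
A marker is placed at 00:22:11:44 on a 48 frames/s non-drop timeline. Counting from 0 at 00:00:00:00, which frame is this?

frame 63932

Total seconds to the label: (0 × 3600 + 22 × 60 + 11) = 1331.
Frame index = 1331 × 48 + 44 = 63932.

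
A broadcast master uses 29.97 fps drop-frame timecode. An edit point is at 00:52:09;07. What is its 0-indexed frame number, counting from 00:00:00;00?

Complete 10-minute blocks: 5, each 17982 frames → 89910.
Remaining 2 whole minutes in the current block: 1800 + 1 × 1798 = 3598 frames.
Within the current minute: 9 × 30 + 7 − 2 = 275 (labels ;00/;01 skipped at this minute). Total = 89910 + 3598 + 275 = 93783.

93783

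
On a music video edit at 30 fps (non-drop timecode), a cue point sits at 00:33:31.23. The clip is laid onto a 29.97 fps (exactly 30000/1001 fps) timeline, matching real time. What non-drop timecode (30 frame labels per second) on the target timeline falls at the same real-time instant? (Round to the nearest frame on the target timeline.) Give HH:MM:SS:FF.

00:33:29:23

Source frame index: (0×3600 + 33×60 + 31) × 30 + 23 = 60353.
Real time: 60353 / (30) = 60353/30 s.
Target frame: (60353/30) × (30000/1001) = 60353000/1001 ≈ 60292.707 → 60293.
At 30 labels/s: frame 60293 → 00:33:29:23.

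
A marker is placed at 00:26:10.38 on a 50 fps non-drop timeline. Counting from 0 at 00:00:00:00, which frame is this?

78538

Total seconds to the label: (0 × 3600 + 26 × 60 + 10) = 1570.
Frame index = 1570 × 50 + 38 = 78538.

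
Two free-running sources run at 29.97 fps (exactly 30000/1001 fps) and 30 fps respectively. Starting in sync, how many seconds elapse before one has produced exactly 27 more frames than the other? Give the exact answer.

900.9 seconds

The gap grows by |30 − 30000/1001| = 30/1001 frames per second.
Time for a 27-frame gap: 27 ÷ (30/1001) = 900.9 s.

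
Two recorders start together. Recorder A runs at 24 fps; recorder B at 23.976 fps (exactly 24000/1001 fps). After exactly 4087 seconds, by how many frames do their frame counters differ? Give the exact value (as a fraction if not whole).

98088/1001 frames

A emits 24 × 4087 = 98088 frames; B emits 24000/1001 × 4087 = 98088000/1001.
Difference = 98088/1001 frames (≈ 97.9900); B is behind A.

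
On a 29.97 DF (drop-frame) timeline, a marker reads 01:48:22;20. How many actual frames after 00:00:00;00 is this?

Complete 10-minute blocks: 10, each 17982 frames → 179820.
Remaining 8 whole minutes in the current block: 1800 + 7 × 1798 = 14386 frames.
Within the current minute: 22 × 30 + 20 − 2 = 678 (labels ;00/;01 skipped at this minute). Total = 179820 + 14386 + 678 = 194884.

194884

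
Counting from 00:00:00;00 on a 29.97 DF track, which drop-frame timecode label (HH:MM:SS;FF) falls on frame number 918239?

08:30:38;17

Ten DF minutes hold 17982 frames, so frame 918239 lies in block 51 (frames 917082–935063) with 1157 frames into that block.
The block's first minute is 1800 frames and the rest 1798 each; 1157 frames reaches minute 0, so 51 × 18 + 0 × 2 = 918 labels have been skipped so far.
Adding those back, label number 918239 + 918 = 919157 at 30 labels/s is 30638 s + 17 f = 8 h 30 min 38 s frame 17, i.e. 08:30:38;17.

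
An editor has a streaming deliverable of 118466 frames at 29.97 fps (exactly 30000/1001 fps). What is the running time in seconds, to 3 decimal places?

3952.816 seconds

Running time = 118466 × 1001/30000 = 59292233/15000 s ≈ 3952.816 s.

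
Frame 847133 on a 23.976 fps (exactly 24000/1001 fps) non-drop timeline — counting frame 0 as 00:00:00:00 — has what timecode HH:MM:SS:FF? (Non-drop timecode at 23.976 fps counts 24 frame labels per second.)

847133 ÷ 24 = 35297 full seconds, remainder 5 frames.
35297 s = 9 h 48 min 17 s.
Timecode: 09:48:17:05.

09:48:17:05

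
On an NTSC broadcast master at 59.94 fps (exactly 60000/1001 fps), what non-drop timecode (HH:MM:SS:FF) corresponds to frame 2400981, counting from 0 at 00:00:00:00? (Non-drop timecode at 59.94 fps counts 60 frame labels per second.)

11:06:56:21

2400981 ÷ 60 = 40016 full seconds, remainder 21 frames.
40016 s = 11 h 6 min 56 s.
Timecode: 11:06:56:21.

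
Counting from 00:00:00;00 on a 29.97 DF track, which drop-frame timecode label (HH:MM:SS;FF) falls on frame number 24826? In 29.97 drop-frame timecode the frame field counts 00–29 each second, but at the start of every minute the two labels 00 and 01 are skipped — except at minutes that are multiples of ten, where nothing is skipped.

00:13:48;10

Each 10-minute DF block holds 10 × 60 × 30 − 9 × 2 = 17982 frames. 24826 ÷ 17982 → 1 full block, remainder 6844.
Within the partial block the first minute is 1800 frames and each further minute 1798, so 3 further minute boundaries passed. Total skipped labels = 18 × 1 + 2 × 3 = 24.
Non-drop label index = 24826 + 24 = 24850; at 30 labels/s that is 00:13:48:10, i.e. DF 00:13:48;10.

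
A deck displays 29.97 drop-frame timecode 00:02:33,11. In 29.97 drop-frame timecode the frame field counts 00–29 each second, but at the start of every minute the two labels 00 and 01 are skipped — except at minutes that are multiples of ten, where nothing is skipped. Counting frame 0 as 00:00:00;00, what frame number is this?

4597

As if non-drop at 30 labels/s: (0 × 3600 + 2 × 60 + 33) × 30 + 11 = 4601.
Minute boundaries passed: 2; those not divisible by 10: 2 − 0 = 2; dropped labels = 2 × 2 = 4.
Actual frame index = 4601 − 4 = 4597.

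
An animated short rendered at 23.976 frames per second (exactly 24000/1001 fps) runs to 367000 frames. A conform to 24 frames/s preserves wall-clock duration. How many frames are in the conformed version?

367367 frames

Target frames = source frames × (target rate / source rate) = 367000 × (24)/(24000/1001) = 367000 × 1001/1000 = 367367.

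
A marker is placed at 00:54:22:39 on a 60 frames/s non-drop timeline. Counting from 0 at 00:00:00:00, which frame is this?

195759

Total seconds to the label: (0 × 3600 + 54 × 60 + 22) = 3262.
Frame index = 3262 × 60 + 39 = 195759.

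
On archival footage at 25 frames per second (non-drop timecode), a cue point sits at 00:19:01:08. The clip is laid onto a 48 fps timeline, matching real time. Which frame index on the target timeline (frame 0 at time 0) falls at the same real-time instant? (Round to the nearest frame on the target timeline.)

Source frame index: (0×3600 + 19×60 + 1) × 25 + 8 = 28533.
Real time: 28533 / (25) = 28533/25 s.
Target frame: (28533/25) × (48) = 1369584/25 ≈ 54783.360 → 54783.

frame 54783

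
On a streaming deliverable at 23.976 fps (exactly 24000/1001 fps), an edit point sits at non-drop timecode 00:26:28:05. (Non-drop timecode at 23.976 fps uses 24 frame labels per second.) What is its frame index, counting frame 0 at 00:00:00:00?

38117

Total seconds to the label: (0 × 3600 + 26 × 60 + 28) = 1588.
Frame index = 1588 × 24 + 5 = 38117.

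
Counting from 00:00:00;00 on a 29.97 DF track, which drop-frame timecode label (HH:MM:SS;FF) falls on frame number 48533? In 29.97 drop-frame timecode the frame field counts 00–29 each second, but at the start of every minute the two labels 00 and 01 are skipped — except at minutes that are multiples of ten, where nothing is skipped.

Each 10-minute DF block holds 10 × 60 × 30 − 9 × 2 = 17982 frames. 48533 ÷ 17982 → 2 full blocks, remainder 12569.
Within the partial block the first minute is 1800 frames and each further minute 1798, so 6 further minute boundaries passed. Total skipped labels = 18 × 2 + 2 × 6 = 48.
Non-drop label index = 48533 + 48 = 48581; at 30 labels/s that is 00:26:59:11, i.e. DF 00:26:59;11.

00:26:59;11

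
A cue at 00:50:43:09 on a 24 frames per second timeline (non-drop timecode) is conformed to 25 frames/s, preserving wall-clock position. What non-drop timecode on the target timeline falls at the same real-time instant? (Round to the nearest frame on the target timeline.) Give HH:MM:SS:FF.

00:50:43:09

Source frame index: (0×3600 + 50×60 + 43) × 24 + 9 = 73041.
Real time: 73041 / (24) = 24347/8 s.
Target frame: (24347/8) × (25) = 608675/8 ≈ 76084.375 → 76084.
At 25 labels/s: frame 76084 → 00:50:43:09.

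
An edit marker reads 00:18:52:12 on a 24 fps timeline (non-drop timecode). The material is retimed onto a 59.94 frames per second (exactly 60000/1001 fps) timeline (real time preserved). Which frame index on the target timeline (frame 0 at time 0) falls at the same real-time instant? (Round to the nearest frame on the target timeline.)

Source frame index: (0×3600 + 18×60 + 52) × 24 + 12 = 27180.
Real time: 27180 / (24) = 2265/2 s.
Target frame: (2265/2) × (60000/1001) = 67950000/1001 ≈ 67882.118 → 67882.

frame 67882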